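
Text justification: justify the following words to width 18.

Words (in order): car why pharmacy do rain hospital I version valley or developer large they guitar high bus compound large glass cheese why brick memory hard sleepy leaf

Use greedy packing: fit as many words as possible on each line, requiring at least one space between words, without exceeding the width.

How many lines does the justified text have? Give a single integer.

Answer: 9

Derivation:
Line 1: ['car', 'why', 'pharmacy'] (min_width=16, slack=2)
Line 2: ['do', 'rain', 'hospital', 'I'] (min_width=18, slack=0)
Line 3: ['version', 'valley', 'or'] (min_width=17, slack=1)
Line 4: ['developer', 'large'] (min_width=15, slack=3)
Line 5: ['they', 'guitar', 'high'] (min_width=16, slack=2)
Line 6: ['bus', 'compound', 'large'] (min_width=18, slack=0)
Line 7: ['glass', 'cheese', 'why'] (min_width=16, slack=2)
Line 8: ['brick', 'memory', 'hard'] (min_width=17, slack=1)
Line 9: ['sleepy', 'leaf'] (min_width=11, slack=7)
Total lines: 9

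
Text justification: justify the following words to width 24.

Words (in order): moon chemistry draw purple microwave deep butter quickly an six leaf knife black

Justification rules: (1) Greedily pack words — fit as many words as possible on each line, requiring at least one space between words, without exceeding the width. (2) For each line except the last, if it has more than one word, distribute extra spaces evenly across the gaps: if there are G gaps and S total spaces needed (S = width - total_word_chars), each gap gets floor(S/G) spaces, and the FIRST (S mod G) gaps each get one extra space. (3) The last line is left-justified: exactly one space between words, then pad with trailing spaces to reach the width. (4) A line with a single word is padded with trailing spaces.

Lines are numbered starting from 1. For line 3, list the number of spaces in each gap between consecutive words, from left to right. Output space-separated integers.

Answer: 2 2 2

Derivation:
Line 1: ['moon', 'chemistry', 'draw'] (min_width=19, slack=5)
Line 2: ['purple', 'microwave', 'deep'] (min_width=21, slack=3)
Line 3: ['butter', 'quickly', 'an', 'six'] (min_width=21, slack=3)
Line 4: ['leaf', 'knife', 'black'] (min_width=16, slack=8)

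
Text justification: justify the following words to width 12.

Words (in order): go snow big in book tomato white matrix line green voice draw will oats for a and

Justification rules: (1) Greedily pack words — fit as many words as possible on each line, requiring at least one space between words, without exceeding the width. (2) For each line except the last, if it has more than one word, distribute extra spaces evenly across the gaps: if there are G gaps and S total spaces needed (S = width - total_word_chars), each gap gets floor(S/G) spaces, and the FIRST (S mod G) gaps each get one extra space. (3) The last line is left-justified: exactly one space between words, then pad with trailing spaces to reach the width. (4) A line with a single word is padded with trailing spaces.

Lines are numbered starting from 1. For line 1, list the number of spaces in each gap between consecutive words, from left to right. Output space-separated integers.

Answer: 2 1

Derivation:
Line 1: ['go', 'snow', 'big'] (min_width=11, slack=1)
Line 2: ['in', 'book'] (min_width=7, slack=5)
Line 3: ['tomato', 'white'] (min_width=12, slack=0)
Line 4: ['matrix', 'line'] (min_width=11, slack=1)
Line 5: ['green', 'voice'] (min_width=11, slack=1)
Line 6: ['draw', 'will'] (min_width=9, slack=3)
Line 7: ['oats', 'for', 'a'] (min_width=10, slack=2)
Line 8: ['and'] (min_width=3, slack=9)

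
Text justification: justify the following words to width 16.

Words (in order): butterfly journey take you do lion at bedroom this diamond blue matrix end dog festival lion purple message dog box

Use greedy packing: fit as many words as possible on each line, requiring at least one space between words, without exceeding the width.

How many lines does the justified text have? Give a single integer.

Answer: 9

Derivation:
Line 1: ['butterfly'] (min_width=9, slack=7)
Line 2: ['journey', 'take', 'you'] (min_width=16, slack=0)
Line 3: ['do', 'lion', 'at'] (min_width=10, slack=6)
Line 4: ['bedroom', 'this'] (min_width=12, slack=4)
Line 5: ['diamond', 'blue'] (min_width=12, slack=4)
Line 6: ['matrix', 'end', 'dog'] (min_width=14, slack=2)
Line 7: ['festival', 'lion'] (min_width=13, slack=3)
Line 8: ['purple', 'message'] (min_width=14, slack=2)
Line 9: ['dog', 'box'] (min_width=7, slack=9)
Total lines: 9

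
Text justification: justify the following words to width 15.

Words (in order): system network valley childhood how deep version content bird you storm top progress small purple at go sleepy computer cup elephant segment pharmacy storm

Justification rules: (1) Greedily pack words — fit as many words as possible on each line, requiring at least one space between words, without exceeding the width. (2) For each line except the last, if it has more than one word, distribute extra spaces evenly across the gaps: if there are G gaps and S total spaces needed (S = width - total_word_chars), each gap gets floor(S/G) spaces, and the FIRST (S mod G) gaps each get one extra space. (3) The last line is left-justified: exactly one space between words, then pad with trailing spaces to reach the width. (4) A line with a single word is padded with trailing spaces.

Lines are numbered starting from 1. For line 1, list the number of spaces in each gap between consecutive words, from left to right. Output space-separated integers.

Answer: 2

Derivation:
Line 1: ['system', 'network'] (min_width=14, slack=1)
Line 2: ['valley'] (min_width=6, slack=9)
Line 3: ['childhood', 'how'] (min_width=13, slack=2)
Line 4: ['deep', 'version'] (min_width=12, slack=3)
Line 5: ['content', 'bird'] (min_width=12, slack=3)
Line 6: ['you', 'storm', 'top'] (min_width=13, slack=2)
Line 7: ['progress', 'small'] (min_width=14, slack=1)
Line 8: ['purple', 'at', 'go'] (min_width=12, slack=3)
Line 9: ['sleepy', 'computer'] (min_width=15, slack=0)
Line 10: ['cup', 'elephant'] (min_width=12, slack=3)
Line 11: ['segment'] (min_width=7, slack=8)
Line 12: ['pharmacy', 'storm'] (min_width=14, slack=1)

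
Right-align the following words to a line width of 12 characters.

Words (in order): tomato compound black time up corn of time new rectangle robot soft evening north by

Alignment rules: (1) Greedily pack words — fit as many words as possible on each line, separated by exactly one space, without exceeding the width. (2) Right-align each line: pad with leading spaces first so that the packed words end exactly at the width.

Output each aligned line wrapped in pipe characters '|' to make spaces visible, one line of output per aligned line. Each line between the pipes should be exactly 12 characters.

Answer: |      tomato|
|    compound|
|  black time|
|  up corn of|
|    time new|
|   rectangle|
|  robot soft|
|     evening|
|    north by|

Derivation:
Line 1: ['tomato'] (min_width=6, slack=6)
Line 2: ['compound'] (min_width=8, slack=4)
Line 3: ['black', 'time'] (min_width=10, slack=2)
Line 4: ['up', 'corn', 'of'] (min_width=10, slack=2)
Line 5: ['time', 'new'] (min_width=8, slack=4)
Line 6: ['rectangle'] (min_width=9, slack=3)
Line 7: ['robot', 'soft'] (min_width=10, slack=2)
Line 8: ['evening'] (min_width=7, slack=5)
Line 9: ['north', 'by'] (min_width=8, slack=4)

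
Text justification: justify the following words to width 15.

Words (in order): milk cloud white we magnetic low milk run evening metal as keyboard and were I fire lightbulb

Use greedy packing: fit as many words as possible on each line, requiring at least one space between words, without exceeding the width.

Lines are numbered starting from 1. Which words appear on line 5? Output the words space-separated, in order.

Answer: evening metal

Derivation:
Line 1: ['milk', 'cloud'] (min_width=10, slack=5)
Line 2: ['white', 'we'] (min_width=8, slack=7)
Line 3: ['magnetic', 'low'] (min_width=12, slack=3)
Line 4: ['milk', 'run'] (min_width=8, slack=7)
Line 5: ['evening', 'metal'] (min_width=13, slack=2)
Line 6: ['as', 'keyboard', 'and'] (min_width=15, slack=0)
Line 7: ['were', 'I', 'fire'] (min_width=11, slack=4)
Line 8: ['lightbulb'] (min_width=9, slack=6)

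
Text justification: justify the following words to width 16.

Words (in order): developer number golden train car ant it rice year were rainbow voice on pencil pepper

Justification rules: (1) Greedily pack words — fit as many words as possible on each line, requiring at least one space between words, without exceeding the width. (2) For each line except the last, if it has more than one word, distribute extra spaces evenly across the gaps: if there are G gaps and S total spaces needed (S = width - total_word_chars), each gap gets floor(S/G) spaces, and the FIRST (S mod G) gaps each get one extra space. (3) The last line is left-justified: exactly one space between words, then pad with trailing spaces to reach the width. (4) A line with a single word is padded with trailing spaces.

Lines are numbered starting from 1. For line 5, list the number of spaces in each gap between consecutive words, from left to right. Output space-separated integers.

Answer: 2 1

Derivation:
Line 1: ['developer', 'number'] (min_width=16, slack=0)
Line 2: ['golden', 'train', 'car'] (min_width=16, slack=0)
Line 3: ['ant', 'it', 'rice', 'year'] (min_width=16, slack=0)
Line 4: ['were', 'rainbow'] (min_width=12, slack=4)
Line 5: ['voice', 'on', 'pencil'] (min_width=15, slack=1)
Line 6: ['pepper'] (min_width=6, slack=10)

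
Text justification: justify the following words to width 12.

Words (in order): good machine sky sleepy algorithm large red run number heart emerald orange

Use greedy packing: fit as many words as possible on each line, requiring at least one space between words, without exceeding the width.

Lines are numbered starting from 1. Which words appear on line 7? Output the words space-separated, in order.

Answer: emerald

Derivation:
Line 1: ['good', 'machine'] (min_width=12, slack=0)
Line 2: ['sky', 'sleepy'] (min_width=10, slack=2)
Line 3: ['algorithm'] (min_width=9, slack=3)
Line 4: ['large', 'red'] (min_width=9, slack=3)
Line 5: ['run', 'number'] (min_width=10, slack=2)
Line 6: ['heart'] (min_width=5, slack=7)
Line 7: ['emerald'] (min_width=7, slack=5)
Line 8: ['orange'] (min_width=6, slack=6)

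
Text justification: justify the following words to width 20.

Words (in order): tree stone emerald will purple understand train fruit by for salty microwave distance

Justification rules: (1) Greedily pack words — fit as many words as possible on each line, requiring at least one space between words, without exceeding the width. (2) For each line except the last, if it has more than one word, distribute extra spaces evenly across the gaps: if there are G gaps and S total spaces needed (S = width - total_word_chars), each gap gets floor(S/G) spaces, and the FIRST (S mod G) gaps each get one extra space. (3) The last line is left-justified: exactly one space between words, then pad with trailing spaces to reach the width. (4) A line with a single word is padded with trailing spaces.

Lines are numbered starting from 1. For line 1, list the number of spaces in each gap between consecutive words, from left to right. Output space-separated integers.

Answer: 2 2

Derivation:
Line 1: ['tree', 'stone', 'emerald'] (min_width=18, slack=2)
Line 2: ['will', 'purple'] (min_width=11, slack=9)
Line 3: ['understand', 'train'] (min_width=16, slack=4)
Line 4: ['fruit', 'by', 'for', 'salty'] (min_width=18, slack=2)
Line 5: ['microwave', 'distance'] (min_width=18, slack=2)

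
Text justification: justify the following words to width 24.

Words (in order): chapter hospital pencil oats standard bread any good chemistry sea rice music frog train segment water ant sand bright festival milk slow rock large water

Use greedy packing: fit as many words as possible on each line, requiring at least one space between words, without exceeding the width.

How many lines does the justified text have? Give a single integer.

Answer: 7

Derivation:
Line 1: ['chapter', 'hospital', 'pencil'] (min_width=23, slack=1)
Line 2: ['oats', 'standard', 'bread', 'any'] (min_width=23, slack=1)
Line 3: ['good', 'chemistry', 'sea', 'rice'] (min_width=23, slack=1)
Line 4: ['music', 'frog', 'train', 'segment'] (min_width=24, slack=0)
Line 5: ['water', 'ant', 'sand', 'bright'] (min_width=21, slack=3)
Line 6: ['festival', 'milk', 'slow', 'rock'] (min_width=23, slack=1)
Line 7: ['large', 'water'] (min_width=11, slack=13)
Total lines: 7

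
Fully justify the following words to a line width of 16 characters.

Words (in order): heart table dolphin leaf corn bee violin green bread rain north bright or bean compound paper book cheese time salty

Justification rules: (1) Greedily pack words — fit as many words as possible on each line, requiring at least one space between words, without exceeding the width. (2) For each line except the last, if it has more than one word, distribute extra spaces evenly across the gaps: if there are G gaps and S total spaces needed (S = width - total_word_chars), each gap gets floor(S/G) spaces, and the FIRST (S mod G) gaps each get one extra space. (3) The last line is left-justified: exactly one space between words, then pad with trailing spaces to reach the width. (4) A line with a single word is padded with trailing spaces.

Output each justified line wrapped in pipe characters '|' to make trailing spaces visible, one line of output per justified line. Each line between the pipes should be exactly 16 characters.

Line 1: ['heart', 'table'] (min_width=11, slack=5)
Line 2: ['dolphin', 'leaf'] (min_width=12, slack=4)
Line 3: ['corn', 'bee', 'violin'] (min_width=15, slack=1)
Line 4: ['green', 'bread', 'rain'] (min_width=16, slack=0)
Line 5: ['north', 'bright', 'or'] (min_width=15, slack=1)
Line 6: ['bean', 'compound'] (min_width=13, slack=3)
Line 7: ['paper', 'book'] (min_width=10, slack=6)
Line 8: ['cheese', 'time'] (min_width=11, slack=5)
Line 9: ['salty'] (min_width=5, slack=11)

Answer: |heart      table|
|dolphin     leaf|
|corn  bee violin|
|green bread rain|
|north  bright or|
|bean    compound|
|paper       book|
|cheese      time|
|salty           |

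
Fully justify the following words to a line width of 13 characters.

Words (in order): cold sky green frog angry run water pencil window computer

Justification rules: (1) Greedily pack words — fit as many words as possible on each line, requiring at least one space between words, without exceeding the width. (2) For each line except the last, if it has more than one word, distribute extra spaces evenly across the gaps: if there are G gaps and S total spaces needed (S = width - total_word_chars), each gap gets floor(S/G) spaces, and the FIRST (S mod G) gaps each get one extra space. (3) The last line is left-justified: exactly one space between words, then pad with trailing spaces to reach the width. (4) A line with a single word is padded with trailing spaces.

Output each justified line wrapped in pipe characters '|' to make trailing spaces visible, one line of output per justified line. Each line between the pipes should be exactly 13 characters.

Answer: |cold      sky|
|green    frog|
|angry     run|
|water  pencil|
|window       |
|computer     |

Derivation:
Line 1: ['cold', 'sky'] (min_width=8, slack=5)
Line 2: ['green', 'frog'] (min_width=10, slack=3)
Line 3: ['angry', 'run'] (min_width=9, slack=4)
Line 4: ['water', 'pencil'] (min_width=12, slack=1)
Line 5: ['window'] (min_width=6, slack=7)
Line 6: ['computer'] (min_width=8, slack=5)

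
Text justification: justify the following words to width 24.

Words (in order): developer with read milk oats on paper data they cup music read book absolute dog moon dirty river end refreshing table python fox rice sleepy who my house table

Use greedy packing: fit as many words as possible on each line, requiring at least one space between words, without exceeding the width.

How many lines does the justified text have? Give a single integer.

Line 1: ['developer', 'with', 'read', 'milk'] (min_width=24, slack=0)
Line 2: ['oats', 'on', 'paper', 'data', 'they'] (min_width=23, slack=1)
Line 3: ['cup', 'music', 'read', 'book'] (min_width=19, slack=5)
Line 4: ['absolute', 'dog', 'moon', 'dirty'] (min_width=23, slack=1)
Line 5: ['river', 'end', 'refreshing'] (min_width=20, slack=4)
Line 6: ['table', 'python', 'fox', 'rice'] (min_width=21, slack=3)
Line 7: ['sleepy', 'who', 'my', 'house'] (min_width=19, slack=5)
Line 8: ['table'] (min_width=5, slack=19)
Total lines: 8

Answer: 8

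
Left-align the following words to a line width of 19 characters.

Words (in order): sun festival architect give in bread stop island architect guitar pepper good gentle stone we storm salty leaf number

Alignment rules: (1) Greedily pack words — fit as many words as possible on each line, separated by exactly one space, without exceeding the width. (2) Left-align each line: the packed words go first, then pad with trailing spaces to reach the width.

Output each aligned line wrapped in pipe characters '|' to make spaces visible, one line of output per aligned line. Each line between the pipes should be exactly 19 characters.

Line 1: ['sun', 'festival'] (min_width=12, slack=7)
Line 2: ['architect', 'give', 'in'] (min_width=17, slack=2)
Line 3: ['bread', 'stop', 'island'] (min_width=17, slack=2)
Line 4: ['architect', 'guitar'] (min_width=16, slack=3)
Line 5: ['pepper', 'good', 'gentle'] (min_width=18, slack=1)
Line 6: ['stone', 'we', 'storm'] (min_width=14, slack=5)
Line 7: ['salty', 'leaf', 'number'] (min_width=17, slack=2)

Answer: |sun festival       |
|architect give in  |
|bread stop island  |
|architect guitar   |
|pepper good gentle |
|stone we storm     |
|salty leaf number  |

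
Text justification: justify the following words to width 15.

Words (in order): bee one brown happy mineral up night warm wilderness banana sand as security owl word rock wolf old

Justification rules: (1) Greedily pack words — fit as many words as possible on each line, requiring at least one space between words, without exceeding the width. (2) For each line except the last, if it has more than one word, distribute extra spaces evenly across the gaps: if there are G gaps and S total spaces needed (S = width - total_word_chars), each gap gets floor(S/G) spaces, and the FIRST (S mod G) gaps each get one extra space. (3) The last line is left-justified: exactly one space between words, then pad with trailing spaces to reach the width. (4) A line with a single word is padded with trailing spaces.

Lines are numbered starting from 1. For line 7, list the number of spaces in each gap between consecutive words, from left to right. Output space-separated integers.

Answer: 2 1

Derivation:
Line 1: ['bee', 'one', 'brown'] (min_width=13, slack=2)
Line 2: ['happy', 'mineral'] (min_width=13, slack=2)
Line 3: ['up', 'night', 'warm'] (min_width=13, slack=2)
Line 4: ['wilderness'] (min_width=10, slack=5)
Line 5: ['banana', 'sand', 'as'] (min_width=14, slack=1)
Line 6: ['security', 'owl'] (min_width=12, slack=3)
Line 7: ['word', 'rock', 'wolf'] (min_width=14, slack=1)
Line 8: ['old'] (min_width=3, slack=12)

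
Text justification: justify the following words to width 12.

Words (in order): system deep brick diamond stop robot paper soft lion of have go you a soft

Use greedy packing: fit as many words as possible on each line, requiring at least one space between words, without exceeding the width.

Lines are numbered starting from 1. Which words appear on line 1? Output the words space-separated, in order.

Line 1: ['system', 'deep'] (min_width=11, slack=1)
Line 2: ['brick'] (min_width=5, slack=7)
Line 3: ['diamond', 'stop'] (min_width=12, slack=0)
Line 4: ['robot', 'paper'] (min_width=11, slack=1)
Line 5: ['soft', 'lion', 'of'] (min_width=12, slack=0)
Line 6: ['have', 'go', 'you'] (min_width=11, slack=1)
Line 7: ['a', 'soft'] (min_width=6, slack=6)

Answer: system deep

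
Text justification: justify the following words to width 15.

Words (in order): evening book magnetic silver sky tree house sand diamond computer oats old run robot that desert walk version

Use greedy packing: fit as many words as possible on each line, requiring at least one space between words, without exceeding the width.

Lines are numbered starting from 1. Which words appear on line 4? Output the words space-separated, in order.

Line 1: ['evening', 'book'] (min_width=12, slack=3)
Line 2: ['magnetic', 'silver'] (min_width=15, slack=0)
Line 3: ['sky', 'tree', 'house'] (min_width=14, slack=1)
Line 4: ['sand', 'diamond'] (min_width=12, slack=3)
Line 5: ['computer', 'oats'] (min_width=13, slack=2)
Line 6: ['old', 'run', 'robot'] (min_width=13, slack=2)
Line 7: ['that', 'desert'] (min_width=11, slack=4)
Line 8: ['walk', 'version'] (min_width=12, slack=3)

Answer: sand diamond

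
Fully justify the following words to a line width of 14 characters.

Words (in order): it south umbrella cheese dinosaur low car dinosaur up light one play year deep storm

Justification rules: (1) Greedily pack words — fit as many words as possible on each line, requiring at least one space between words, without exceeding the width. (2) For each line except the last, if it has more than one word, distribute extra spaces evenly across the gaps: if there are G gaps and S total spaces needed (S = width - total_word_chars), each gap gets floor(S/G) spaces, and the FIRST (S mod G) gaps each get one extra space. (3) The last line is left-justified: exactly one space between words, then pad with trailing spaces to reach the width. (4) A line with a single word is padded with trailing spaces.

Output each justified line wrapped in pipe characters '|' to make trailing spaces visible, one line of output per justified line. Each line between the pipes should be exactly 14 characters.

Answer: |it       south|
|umbrella      |
|cheese        |
|dinosaur   low|
|car   dinosaur|
|up  light  one|
|play year deep|
|storm         |

Derivation:
Line 1: ['it', 'south'] (min_width=8, slack=6)
Line 2: ['umbrella'] (min_width=8, slack=6)
Line 3: ['cheese'] (min_width=6, slack=8)
Line 4: ['dinosaur', 'low'] (min_width=12, slack=2)
Line 5: ['car', 'dinosaur'] (min_width=12, slack=2)
Line 6: ['up', 'light', 'one'] (min_width=12, slack=2)
Line 7: ['play', 'year', 'deep'] (min_width=14, slack=0)
Line 8: ['storm'] (min_width=5, slack=9)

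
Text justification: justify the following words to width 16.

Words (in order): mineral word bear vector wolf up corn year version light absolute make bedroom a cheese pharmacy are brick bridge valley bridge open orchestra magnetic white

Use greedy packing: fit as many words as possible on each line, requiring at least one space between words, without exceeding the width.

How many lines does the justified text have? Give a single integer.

Answer: 11

Derivation:
Line 1: ['mineral', 'word'] (min_width=12, slack=4)
Line 2: ['bear', 'vector', 'wolf'] (min_width=16, slack=0)
Line 3: ['up', 'corn', 'year'] (min_width=12, slack=4)
Line 4: ['version', 'light'] (min_width=13, slack=3)
Line 5: ['absolute', 'make'] (min_width=13, slack=3)
Line 6: ['bedroom', 'a', 'cheese'] (min_width=16, slack=0)
Line 7: ['pharmacy', 'are'] (min_width=12, slack=4)
Line 8: ['brick', 'bridge'] (min_width=12, slack=4)
Line 9: ['valley', 'bridge'] (min_width=13, slack=3)
Line 10: ['open', 'orchestra'] (min_width=14, slack=2)
Line 11: ['magnetic', 'white'] (min_width=14, slack=2)
Total lines: 11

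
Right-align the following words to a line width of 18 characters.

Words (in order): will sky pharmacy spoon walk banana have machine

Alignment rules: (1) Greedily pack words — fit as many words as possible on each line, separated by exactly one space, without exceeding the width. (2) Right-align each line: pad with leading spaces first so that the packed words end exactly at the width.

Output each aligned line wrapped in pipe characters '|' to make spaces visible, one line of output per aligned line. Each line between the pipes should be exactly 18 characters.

Answer: | will sky pharmacy|
| spoon walk banana|
|      have machine|

Derivation:
Line 1: ['will', 'sky', 'pharmacy'] (min_width=17, slack=1)
Line 2: ['spoon', 'walk', 'banana'] (min_width=17, slack=1)
Line 3: ['have', 'machine'] (min_width=12, slack=6)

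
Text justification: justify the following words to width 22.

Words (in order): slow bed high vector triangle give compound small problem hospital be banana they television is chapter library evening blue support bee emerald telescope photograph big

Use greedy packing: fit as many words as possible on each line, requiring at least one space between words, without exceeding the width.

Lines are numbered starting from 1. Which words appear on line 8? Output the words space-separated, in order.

Line 1: ['slow', 'bed', 'high', 'vector'] (min_width=20, slack=2)
Line 2: ['triangle', 'give', 'compound'] (min_width=22, slack=0)
Line 3: ['small', 'problem', 'hospital'] (min_width=22, slack=0)
Line 4: ['be', 'banana', 'they'] (min_width=14, slack=8)
Line 5: ['television', 'is', 'chapter'] (min_width=21, slack=1)
Line 6: ['library', 'evening', 'blue'] (min_width=20, slack=2)
Line 7: ['support', 'bee', 'emerald'] (min_width=19, slack=3)
Line 8: ['telescope', 'photograph'] (min_width=20, slack=2)
Line 9: ['big'] (min_width=3, slack=19)

Answer: telescope photograph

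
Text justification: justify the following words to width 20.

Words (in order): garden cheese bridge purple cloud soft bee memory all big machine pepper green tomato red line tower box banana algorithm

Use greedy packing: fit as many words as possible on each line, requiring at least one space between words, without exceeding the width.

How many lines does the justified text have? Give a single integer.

Line 1: ['garden', 'cheese', 'bridge'] (min_width=20, slack=0)
Line 2: ['purple', 'cloud', 'soft'] (min_width=17, slack=3)
Line 3: ['bee', 'memory', 'all', 'big'] (min_width=18, slack=2)
Line 4: ['machine', 'pepper', 'green'] (min_width=20, slack=0)
Line 5: ['tomato', 'red', 'line'] (min_width=15, slack=5)
Line 6: ['tower', 'box', 'banana'] (min_width=16, slack=4)
Line 7: ['algorithm'] (min_width=9, slack=11)
Total lines: 7

Answer: 7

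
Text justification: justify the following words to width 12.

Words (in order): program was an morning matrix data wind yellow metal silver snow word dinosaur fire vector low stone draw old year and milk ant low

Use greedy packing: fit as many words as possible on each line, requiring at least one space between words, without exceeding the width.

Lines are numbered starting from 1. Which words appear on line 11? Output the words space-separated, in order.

Line 1: ['program', 'was'] (min_width=11, slack=1)
Line 2: ['an', 'morning'] (min_width=10, slack=2)
Line 3: ['matrix', 'data'] (min_width=11, slack=1)
Line 4: ['wind', 'yellow'] (min_width=11, slack=1)
Line 5: ['metal', 'silver'] (min_width=12, slack=0)
Line 6: ['snow', 'word'] (min_width=9, slack=3)
Line 7: ['dinosaur'] (min_width=8, slack=4)
Line 8: ['fire', 'vector'] (min_width=11, slack=1)
Line 9: ['low', 'stone'] (min_width=9, slack=3)
Line 10: ['draw', 'old'] (min_width=8, slack=4)
Line 11: ['year', 'and'] (min_width=8, slack=4)
Line 12: ['milk', 'ant', 'low'] (min_width=12, slack=0)

Answer: year and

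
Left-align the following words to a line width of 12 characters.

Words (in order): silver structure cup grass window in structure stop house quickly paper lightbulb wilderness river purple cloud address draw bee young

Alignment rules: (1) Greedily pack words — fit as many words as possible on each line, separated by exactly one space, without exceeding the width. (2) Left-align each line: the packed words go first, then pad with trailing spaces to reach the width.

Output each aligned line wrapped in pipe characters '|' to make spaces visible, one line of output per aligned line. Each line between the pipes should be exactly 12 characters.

Answer: |silver      |
|structure   |
|cup grass   |
|window in   |
|structure   |
|stop house  |
|quickly     |
|paper       |
|lightbulb   |
|wilderness  |
|river purple|
|cloud       |
|address draw|
|bee young   |

Derivation:
Line 1: ['silver'] (min_width=6, slack=6)
Line 2: ['structure'] (min_width=9, slack=3)
Line 3: ['cup', 'grass'] (min_width=9, slack=3)
Line 4: ['window', 'in'] (min_width=9, slack=3)
Line 5: ['structure'] (min_width=9, slack=3)
Line 6: ['stop', 'house'] (min_width=10, slack=2)
Line 7: ['quickly'] (min_width=7, slack=5)
Line 8: ['paper'] (min_width=5, slack=7)
Line 9: ['lightbulb'] (min_width=9, slack=3)
Line 10: ['wilderness'] (min_width=10, slack=2)
Line 11: ['river', 'purple'] (min_width=12, slack=0)
Line 12: ['cloud'] (min_width=5, slack=7)
Line 13: ['address', 'draw'] (min_width=12, slack=0)
Line 14: ['bee', 'young'] (min_width=9, slack=3)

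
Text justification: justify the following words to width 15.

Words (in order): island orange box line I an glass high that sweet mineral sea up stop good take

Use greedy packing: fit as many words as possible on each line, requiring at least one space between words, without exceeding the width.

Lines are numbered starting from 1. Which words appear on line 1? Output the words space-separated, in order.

Answer: island orange

Derivation:
Line 1: ['island', 'orange'] (min_width=13, slack=2)
Line 2: ['box', 'line', 'I', 'an'] (min_width=13, slack=2)
Line 3: ['glass', 'high', 'that'] (min_width=15, slack=0)
Line 4: ['sweet', 'mineral'] (min_width=13, slack=2)
Line 5: ['sea', 'up', 'stop'] (min_width=11, slack=4)
Line 6: ['good', 'take'] (min_width=9, slack=6)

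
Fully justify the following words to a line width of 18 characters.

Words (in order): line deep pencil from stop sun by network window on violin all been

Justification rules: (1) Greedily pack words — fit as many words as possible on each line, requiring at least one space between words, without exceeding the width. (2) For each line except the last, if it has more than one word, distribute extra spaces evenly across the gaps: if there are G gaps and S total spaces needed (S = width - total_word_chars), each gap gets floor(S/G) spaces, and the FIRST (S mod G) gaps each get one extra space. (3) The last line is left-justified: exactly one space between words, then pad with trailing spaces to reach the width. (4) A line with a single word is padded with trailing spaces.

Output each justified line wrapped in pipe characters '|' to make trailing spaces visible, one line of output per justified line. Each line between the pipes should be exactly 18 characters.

Line 1: ['line', 'deep', 'pencil'] (min_width=16, slack=2)
Line 2: ['from', 'stop', 'sun', 'by'] (min_width=16, slack=2)
Line 3: ['network', 'window', 'on'] (min_width=17, slack=1)
Line 4: ['violin', 'all', 'been'] (min_width=15, slack=3)

Answer: |line  deep  pencil|
|from  stop  sun by|
|network  window on|
|violin all been   |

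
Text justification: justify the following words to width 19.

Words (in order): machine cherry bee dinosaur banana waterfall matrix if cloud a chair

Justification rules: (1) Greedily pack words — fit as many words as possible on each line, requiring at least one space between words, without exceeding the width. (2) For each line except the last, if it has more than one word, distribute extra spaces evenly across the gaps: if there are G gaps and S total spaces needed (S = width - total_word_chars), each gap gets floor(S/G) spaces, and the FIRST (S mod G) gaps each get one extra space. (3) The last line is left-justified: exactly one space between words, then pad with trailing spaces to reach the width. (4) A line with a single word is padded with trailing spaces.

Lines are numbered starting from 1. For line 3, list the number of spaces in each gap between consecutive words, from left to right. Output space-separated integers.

Line 1: ['machine', 'cherry', 'bee'] (min_width=18, slack=1)
Line 2: ['dinosaur', 'banana'] (min_width=15, slack=4)
Line 3: ['waterfall', 'matrix', 'if'] (min_width=19, slack=0)
Line 4: ['cloud', 'a', 'chair'] (min_width=13, slack=6)

Answer: 1 1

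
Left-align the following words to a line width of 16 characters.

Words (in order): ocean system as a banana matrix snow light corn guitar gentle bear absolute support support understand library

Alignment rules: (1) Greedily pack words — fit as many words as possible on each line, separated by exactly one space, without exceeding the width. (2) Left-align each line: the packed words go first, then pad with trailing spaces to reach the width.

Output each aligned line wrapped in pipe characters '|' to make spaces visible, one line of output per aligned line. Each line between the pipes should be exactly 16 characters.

Line 1: ['ocean', 'system', 'as'] (min_width=15, slack=1)
Line 2: ['a', 'banana', 'matrix'] (min_width=15, slack=1)
Line 3: ['snow', 'light', 'corn'] (min_width=15, slack=1)
Line 4: ['guitar', 'gentle'] (min_width=13, slack=3)
Line 5: ['bear', 'absolute'] (min_width=13, slack=3)
Line 6: ['support', 'support'] (min_width=15, slack=1)
Line 7: ['understand'] (min_width=10, slack=6)
Line 8: ['library'] (min_width=7, slack=9)

Answer: |ocean system as |
|a banana matrix |
|snow light corn |
|guitar gentle   |
|bear absolute   |
|support support |
|understand      |
|library         |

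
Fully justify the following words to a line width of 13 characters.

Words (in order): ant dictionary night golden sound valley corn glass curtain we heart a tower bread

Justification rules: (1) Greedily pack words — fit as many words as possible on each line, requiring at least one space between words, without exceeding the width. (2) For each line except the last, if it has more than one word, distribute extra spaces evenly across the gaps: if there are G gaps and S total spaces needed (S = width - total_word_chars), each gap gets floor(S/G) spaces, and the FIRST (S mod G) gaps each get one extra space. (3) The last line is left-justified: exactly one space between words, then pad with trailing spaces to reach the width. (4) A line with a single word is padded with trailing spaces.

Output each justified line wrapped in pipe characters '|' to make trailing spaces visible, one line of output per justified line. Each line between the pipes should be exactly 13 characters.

Answer: |ant          |
|dictionary   |
|night  golden|
|sound  valley|
|corn    glass|
|curtain    we|
|heart a tower|
|bread        |

Derivation:
Line 1: ['ant'] (min_width=3, slack=10)
Line 2: ['dictionary'] (min_width=10, slack=3)
Line 3: ['night', 'golden'] (min_width=12, slack=1)
Line 4: ['sound', 'valley'] (min_width=12, slack=1)
Line 5: ['corn', 'glass'] (min_width=10, slack=3)
Line 6: ['curtain', 'we'] (min_width=10, slack=3)
Line 7: ['heart', 'a', 'tower'] (min_width=13, slack=0)
Line 8: ['bread'] (min_width=5, slack=8)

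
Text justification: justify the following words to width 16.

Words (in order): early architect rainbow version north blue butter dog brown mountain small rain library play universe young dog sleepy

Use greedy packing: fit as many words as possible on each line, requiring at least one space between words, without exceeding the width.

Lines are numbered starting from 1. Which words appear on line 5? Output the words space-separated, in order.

Line 1: ['early', 'architect'] (min_width=15, slack=1)
Line 2: ['rainbow', 'version'] (min_width=15, slack=1)
Line 3: ['north', 'blue'] (min_width=10, slack=6)
Line 4: ['butter', 'dog', 'brown'] (min_width=16, slack=0)
Line 5: ['mountain', 'small'] (min_width=14, slack=2)
Line 6: ['rain', 'library'] (min_width=12, slack=4)
Line 7: ['play', 'universe'] (min_width=13, slack=3)
Line 8: ['young', 'dog', 'sleepy'] (min_width=16, slack=0)

Answer: mountain small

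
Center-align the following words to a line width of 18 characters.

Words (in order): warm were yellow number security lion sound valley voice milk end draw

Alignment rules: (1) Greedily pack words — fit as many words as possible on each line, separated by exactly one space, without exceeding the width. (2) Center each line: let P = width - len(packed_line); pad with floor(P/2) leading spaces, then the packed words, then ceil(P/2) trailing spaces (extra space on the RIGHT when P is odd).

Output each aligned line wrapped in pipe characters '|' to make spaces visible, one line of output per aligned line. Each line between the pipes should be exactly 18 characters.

Answer: | warm were yellow |
| number security  |
|lion sound valley |
|  voice milk end  |
|       draw       |

Derivation:
Line 1: ['warm', 'were', 'yellow'] (min_width=16, slack=2)
Line 2: ['number', 'security'] (min_width=15, slack=3)
Line 3: ['lion', 'sound', 'valley'] (min_width=17, slack=1)
Line 4: ['voice', 'milk', 'end'] (min_width=14, slack=4)
Line 5: ['draw'] (min_width=4, slack=14)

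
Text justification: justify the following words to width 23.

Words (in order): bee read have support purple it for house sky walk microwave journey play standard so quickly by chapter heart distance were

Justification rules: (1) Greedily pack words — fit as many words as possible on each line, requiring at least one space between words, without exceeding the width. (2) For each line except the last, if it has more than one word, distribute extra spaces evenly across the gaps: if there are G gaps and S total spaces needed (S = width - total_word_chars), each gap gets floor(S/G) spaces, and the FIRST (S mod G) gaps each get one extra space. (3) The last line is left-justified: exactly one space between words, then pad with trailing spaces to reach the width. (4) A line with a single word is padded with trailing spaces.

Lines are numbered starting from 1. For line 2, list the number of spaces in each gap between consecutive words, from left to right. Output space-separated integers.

Line 1: ['bee', 'read', 'have', 'support'] (min_width=21, slack=2)
Line 2: ['purple', 'it', 'for', 'house', 'sky'] (min_width=23, slack=0)
Line 3: ['walk', 'microwave', 'journey'] (min_width=22, slack=1)
Line 4: ['play', 'standard', 'so'] (min_width=16, slack=7)
Line 5: ['quickly', 'by', 'chapter'] (min_width=18, slack=5)
Line 6: ['heart', 'distance', 'were'] (min_width=19, slack=4)

Answer: 1 1 1 1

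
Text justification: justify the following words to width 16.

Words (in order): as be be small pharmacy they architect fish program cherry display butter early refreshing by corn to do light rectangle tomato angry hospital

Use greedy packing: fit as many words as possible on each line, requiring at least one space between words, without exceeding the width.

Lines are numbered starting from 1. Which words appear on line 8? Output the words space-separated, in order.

Line 1: ['as', 'be', 'be', 'small'] (min_width=14, slack=2)
Line 2: ['pharmacy', 'they'] (min_width=13, slack=3)
Line 3: ['architect', 'fish'] (min_width=14, slack=2)
Line 4: ['program', 'cherry'] (min_width=14, slack=2)
Line 5: ['display', 'butter'] (min_width=14, slack=2)
Line 6: ['early', 'refreshing'] (min_width=16, slack=0)
Line 7: ['by', 'corn', 'to', 'do'] (min_width=13, slack=3)
Line 8: ['light', 'rectangle'] (min_width=15, slack=1)
Line 9: ['tomato', 'angry'] (min_width=12, slack=4)
Line 10: ['hospital'] (min_width=8, slack=8)

Answer: light rectangle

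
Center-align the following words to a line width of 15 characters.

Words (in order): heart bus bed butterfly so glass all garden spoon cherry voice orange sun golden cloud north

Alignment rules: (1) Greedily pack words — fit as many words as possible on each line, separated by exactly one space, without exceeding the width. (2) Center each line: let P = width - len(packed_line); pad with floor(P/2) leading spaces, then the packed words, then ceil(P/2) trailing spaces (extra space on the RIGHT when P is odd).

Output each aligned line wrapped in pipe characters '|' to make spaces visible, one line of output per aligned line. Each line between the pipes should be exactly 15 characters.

Answer: | heart bus bed |
| butterfly so  |
|   glass all   |
| garden spoon  |
| cherry voice  |
|  orange sun   |
| golden cloud  |
|     north     |

Derivation:
Line 1: ['heart', 'bus', 'bed'] (min_width=13, slack=2)
Line 2: ['butterfly', 'so'] (min_width=12, slack=3)
Line 3: ['glass', 'all'] (min_width=9, slack=6)
Line 4: ['garden', 'spoon'] (min_width=12, slack=3)
Line 5: ['cherry', 'voice'] (min_width=12, slack=3)
Line 6: ['orange', 'sun'] (min_width=10, slack=5)
Line 7: ['golden', 'cloud'] (min_width=12, slack=3)
Line 8: ['north'] (min_width=5, slack=10)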